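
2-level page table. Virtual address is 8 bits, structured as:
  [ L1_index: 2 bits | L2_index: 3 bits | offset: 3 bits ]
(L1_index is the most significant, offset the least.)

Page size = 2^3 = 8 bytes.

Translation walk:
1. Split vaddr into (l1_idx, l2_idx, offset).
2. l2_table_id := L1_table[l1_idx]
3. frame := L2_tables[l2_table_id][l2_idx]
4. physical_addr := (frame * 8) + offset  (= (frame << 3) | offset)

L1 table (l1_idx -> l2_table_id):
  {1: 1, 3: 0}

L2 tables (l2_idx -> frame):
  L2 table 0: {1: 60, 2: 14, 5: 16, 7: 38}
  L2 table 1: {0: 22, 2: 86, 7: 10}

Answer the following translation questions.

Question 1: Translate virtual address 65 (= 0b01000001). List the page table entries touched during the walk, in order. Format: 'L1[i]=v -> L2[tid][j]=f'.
vaddr = 65 = 0b01000001
Split: l1_idx=1, l2_idx=0, offset=1

Answer: L1[1]=1 -> L2[1][0]=22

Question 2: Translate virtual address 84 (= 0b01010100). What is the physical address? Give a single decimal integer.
Answer: 692

Derivation:
vaddr = 84 = 0b01010100
Split: l1_idx=1, l2_idx=2, offset=4
L1[1] = 1
L2[1][2] = 86
paddr = 86 * 8 + 4 = 692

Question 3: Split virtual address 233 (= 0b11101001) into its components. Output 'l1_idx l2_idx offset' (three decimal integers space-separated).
Answer: 3 5 1

Derivation:
vaddr = 233 = 0b11101001
  top 2 bits -> l1_idx = 3
  next 3 bits -> l2_idx = 5
  bottom 3 bits -> offset = 1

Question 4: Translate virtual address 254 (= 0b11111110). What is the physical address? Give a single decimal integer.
vaddr = 254 = 0b11111110
Split: l1_idx=3, l2_idx=7, offset=6
L1[3] = 0
L2[0][7] = 38
paddr = 38 * 8 + 6 = 310

Answer: 310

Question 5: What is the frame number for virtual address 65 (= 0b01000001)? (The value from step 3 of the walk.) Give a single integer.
vaddr = 65: l1_idx=1, l2_idx=0
L1[1] = 1; L2[1][0] = 22

Answer: 22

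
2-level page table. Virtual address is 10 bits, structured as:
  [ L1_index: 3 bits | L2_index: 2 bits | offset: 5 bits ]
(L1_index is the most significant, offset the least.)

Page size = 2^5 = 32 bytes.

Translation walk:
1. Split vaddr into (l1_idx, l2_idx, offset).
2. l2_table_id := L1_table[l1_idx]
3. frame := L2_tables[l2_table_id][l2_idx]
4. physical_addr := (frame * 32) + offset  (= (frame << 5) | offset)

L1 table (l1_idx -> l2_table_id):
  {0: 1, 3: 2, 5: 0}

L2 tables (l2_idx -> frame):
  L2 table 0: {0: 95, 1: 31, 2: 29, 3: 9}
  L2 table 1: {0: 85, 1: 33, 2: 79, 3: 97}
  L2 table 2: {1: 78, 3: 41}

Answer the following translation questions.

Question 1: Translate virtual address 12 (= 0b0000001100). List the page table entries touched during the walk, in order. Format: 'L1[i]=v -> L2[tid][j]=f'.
Answer: L1[0]=1 -> L2[1][0]=85

Derivation:
vaddr = 12 = 0b0000001100
Split: l1_idx=0, l2_idx=0, offset=12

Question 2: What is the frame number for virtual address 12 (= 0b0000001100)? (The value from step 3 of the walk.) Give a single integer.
vaddr = 12: l1_idx=0, l2_idx=0
L1[0] = 1; L2[1][0] = 85

Answer: 85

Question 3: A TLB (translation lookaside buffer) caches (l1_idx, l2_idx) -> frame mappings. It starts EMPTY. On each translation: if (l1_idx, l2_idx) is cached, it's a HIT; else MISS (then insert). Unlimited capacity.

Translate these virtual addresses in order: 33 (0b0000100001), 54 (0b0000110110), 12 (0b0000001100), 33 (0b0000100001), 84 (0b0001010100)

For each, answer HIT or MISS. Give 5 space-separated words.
Answer: MISS HIT MISS HIT MISS

Derivation:
vaddr=33: (0,1) not in TLB -> MISS, insert
vaddr=54: (0,1) in TLB -> HIT
vaddr=12: (0,0) not in TLB -> MISS, insert
vaddr=33: (0,1) in TLB -> HIT
vaddr=84: (0,2) not in TLB -> MISS, insert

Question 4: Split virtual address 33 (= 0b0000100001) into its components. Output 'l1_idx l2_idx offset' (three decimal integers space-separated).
Answer: 0 1 1

Derivation:
vaddr = 33 = 0b0000100001
  top 3 bits -> l1_idx = 0
  next 2 bits -> l2_idx = 1
  bottom 5 bits -> offset = 1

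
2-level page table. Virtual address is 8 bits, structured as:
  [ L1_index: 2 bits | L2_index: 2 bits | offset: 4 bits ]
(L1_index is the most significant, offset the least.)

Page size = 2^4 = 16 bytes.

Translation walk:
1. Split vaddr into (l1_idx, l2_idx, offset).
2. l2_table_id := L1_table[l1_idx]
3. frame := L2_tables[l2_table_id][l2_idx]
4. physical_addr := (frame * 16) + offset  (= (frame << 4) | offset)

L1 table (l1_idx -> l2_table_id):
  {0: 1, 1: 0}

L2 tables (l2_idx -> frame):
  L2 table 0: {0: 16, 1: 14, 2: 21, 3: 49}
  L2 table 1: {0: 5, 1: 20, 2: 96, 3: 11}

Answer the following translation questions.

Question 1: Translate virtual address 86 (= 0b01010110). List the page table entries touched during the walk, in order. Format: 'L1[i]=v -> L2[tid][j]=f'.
Answer: L1[1]=0 -> L2[0][1]=14

Derivation:
vaddr = 86 = 0b01010110
Split: l1_idx=1, l2_idx=1, offset=6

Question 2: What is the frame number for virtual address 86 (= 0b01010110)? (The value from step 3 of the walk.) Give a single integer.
Answer: 14

Derivation:
vaddr = 86: l1_idx=1, l2_idx=1
L1[1] = 0; L2[0][1] = 14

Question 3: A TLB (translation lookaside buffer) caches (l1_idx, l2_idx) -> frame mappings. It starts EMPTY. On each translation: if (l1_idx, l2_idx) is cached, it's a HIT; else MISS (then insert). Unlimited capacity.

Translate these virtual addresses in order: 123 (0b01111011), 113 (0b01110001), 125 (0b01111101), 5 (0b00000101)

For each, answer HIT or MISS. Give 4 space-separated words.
vaddr=123: (1,3) not in TLB -> MISS, insert
vaddr=113: (1,3) in TLB -> HIT
vaddr=125: (1,3) in TLB -> HIT
vaddr=5: (0,0) not in TLB -> MISS, insert

Answer: MISS HIT HIT MISS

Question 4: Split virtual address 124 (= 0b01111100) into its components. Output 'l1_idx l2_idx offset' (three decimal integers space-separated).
Answer: 1 3 12

Derivation:
vaddr = 124 = 0b01111100
  top 2 bits -> l1_idx = 1
  next 2 bits -> l2_idx = 3
  bottom 4 bits -> offset = 12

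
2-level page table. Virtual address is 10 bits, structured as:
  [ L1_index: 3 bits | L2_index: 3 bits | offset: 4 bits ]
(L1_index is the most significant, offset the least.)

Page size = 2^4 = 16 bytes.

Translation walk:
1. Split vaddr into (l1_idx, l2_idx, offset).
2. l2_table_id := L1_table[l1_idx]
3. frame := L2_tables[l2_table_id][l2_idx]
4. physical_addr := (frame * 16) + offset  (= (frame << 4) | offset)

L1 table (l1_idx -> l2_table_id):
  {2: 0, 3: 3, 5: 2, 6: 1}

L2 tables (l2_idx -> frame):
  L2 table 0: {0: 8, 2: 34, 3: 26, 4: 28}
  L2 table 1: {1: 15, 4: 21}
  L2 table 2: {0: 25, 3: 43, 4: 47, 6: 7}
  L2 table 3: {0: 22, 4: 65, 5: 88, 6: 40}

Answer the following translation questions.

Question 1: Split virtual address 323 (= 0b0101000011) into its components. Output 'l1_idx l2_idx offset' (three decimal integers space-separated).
vaddr = 323 = 0b0101000011
  top 3 bits -> l1_idx = 2
  next 3 bits -> l2_idx = 4
  bottom 4 bits -> offset = 3

Answer: 2 4 3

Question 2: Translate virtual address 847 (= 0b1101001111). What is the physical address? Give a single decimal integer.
Answer: 351

Derivation:
vaddr = 847 = 0b1101001111
Split: l1_idx=6, l2_idx=4, offset=15
L1[6] = 1
L2[1][4] = 21
paddr = 21 * 16 + 15 = 351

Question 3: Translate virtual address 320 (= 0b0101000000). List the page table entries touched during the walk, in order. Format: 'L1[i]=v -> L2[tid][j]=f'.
vaddr = 320 = 0b0101000000
Split: l1_idx=2, l2_idx=4, offset=0

Answer: L1[2]=0 -> L2[0][4]=28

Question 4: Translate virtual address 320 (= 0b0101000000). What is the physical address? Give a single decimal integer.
Answer: 448

Derivation:
vaddr = 320 = 0b0101000000
Split: l1_idx=2, l2_idx=4, offset=0
L1[2] = 0
L2[0][4] = 28
paddr = 28 * 16 + 0 = 448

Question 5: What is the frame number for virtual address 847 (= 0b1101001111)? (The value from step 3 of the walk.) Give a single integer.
vaddr = 847: l1_idx=6, l2_idx=4
L1[6] = 1; L2[1][4] = 21

Answer: 21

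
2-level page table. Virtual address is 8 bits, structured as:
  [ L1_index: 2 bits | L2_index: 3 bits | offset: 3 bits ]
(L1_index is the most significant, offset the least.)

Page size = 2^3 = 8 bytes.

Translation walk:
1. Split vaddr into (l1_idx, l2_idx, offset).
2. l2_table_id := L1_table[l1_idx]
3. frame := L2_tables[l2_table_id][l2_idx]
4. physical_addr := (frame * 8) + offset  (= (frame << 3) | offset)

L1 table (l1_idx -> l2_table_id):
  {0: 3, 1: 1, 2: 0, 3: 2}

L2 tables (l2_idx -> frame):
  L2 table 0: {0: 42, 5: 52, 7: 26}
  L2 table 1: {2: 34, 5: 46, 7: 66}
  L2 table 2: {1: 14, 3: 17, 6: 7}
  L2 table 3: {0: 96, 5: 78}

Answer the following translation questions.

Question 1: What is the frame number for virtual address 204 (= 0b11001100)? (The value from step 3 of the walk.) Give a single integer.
Answer: 14

Derivation:
vaddr = 204: l1_idx=3, l2_idx=1
L1[3] = 2; L2[2][1] = 14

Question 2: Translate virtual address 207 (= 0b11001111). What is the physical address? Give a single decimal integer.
vaddr = 207 = 0b11001111
Split: l1_idx=3, l2_idx=1, offset=7
L1[3] = 2
L2[2][1] = 14
paddr = 14 * 8 + 7 = 119

Answer: 119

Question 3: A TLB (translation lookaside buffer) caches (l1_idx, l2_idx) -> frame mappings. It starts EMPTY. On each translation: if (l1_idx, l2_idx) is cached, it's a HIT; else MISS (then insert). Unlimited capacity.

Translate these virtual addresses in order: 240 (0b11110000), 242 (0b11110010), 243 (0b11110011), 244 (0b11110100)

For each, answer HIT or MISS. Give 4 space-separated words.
Answer: MISS HIT HIT HIT

Derivation:
vaddr=240: (3,6) not in TLB -> MISS, insert
vaddr=242: (3,6) in TLB -> HIT
vaddr=243: (3,6) in TLB -> HIT
vaddr=244: (3,6) in TLB -> HIT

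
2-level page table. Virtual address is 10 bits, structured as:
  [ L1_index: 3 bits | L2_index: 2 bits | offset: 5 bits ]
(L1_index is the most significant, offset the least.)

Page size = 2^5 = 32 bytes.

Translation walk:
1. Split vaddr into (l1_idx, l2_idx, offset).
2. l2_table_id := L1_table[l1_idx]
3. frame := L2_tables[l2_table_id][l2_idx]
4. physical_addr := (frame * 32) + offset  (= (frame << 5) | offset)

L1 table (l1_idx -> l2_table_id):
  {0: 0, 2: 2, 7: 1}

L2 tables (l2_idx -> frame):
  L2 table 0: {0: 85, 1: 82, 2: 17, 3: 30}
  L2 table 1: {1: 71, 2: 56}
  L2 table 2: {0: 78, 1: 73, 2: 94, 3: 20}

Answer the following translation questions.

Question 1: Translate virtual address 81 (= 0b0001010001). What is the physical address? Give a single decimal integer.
vaddr = 81 = 0b0001010001
Split: l1_idx=0, l2_idx=2, offset=17
L1[0] = 0
L2[0][2] = 17
paddr = 17 * 32 + 17 = 561

Answer: 561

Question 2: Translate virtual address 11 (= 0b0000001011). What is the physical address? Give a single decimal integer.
Answer: 2731

Derivation:
vaddr = 11 = 0b0000001011
Split: l1_idx=0, l2_idx=0, offset=11
L1[0] = 0
L2[0][0] = 85
paddr = 85 * 32 + 11 = 2731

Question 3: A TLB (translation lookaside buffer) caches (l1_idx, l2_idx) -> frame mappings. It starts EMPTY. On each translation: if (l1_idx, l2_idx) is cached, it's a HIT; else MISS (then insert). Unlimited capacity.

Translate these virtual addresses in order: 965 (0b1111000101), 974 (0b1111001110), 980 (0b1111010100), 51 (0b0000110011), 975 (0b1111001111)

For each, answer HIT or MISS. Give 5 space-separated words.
Answer: MISS HIT HIT MISS HIT

Derivation:
vaddr=965: (7,2) not in TLB -> MISS, insert
vaddr=974: (7,2) in TLB -> HIT
vaddr=980: (7,2) in TLB -> HIT
vaddr=51: (0,1) not in TLB -> MISS, insert
vaddr=975: (7,2) in TLB -> HIT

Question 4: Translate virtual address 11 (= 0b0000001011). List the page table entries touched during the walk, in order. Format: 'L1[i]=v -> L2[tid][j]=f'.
vaddr = 11 = 0b0000001011
Split: l1_idx=0, l2_idx=0, offset=11

Answer: L1[0]=0 -> L2[0][0]=85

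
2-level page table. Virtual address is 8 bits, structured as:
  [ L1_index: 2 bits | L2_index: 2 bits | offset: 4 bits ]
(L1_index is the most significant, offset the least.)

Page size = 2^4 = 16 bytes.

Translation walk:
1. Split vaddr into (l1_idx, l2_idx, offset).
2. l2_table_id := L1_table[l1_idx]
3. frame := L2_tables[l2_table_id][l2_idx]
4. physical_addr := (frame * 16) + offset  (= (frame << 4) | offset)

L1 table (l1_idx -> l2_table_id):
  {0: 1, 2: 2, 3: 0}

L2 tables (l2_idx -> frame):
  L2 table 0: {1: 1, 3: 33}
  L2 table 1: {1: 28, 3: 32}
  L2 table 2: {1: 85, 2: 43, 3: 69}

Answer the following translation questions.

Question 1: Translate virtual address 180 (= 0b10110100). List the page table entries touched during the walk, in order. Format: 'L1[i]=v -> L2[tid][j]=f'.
Answer: L1[2]=2 -> L2[2][3]=69

Derivation:
vaddr = 180 = 0b10110100
Split: l1_idx=2, l2_idx=3, offset=4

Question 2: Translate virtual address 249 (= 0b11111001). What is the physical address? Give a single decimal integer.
Answer: 537

Derivation:
vaddr = 249 = 0b11111001
Split: l1_idx=3, l2_idx=3, offset=9
L1[3] = 0
L2[0][3] = 33
paddr = 33 * 16 + 9 = 537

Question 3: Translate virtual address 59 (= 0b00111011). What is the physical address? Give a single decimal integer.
vaddr = 59 = 0b00111011
Split: l1_idx=0, l2_idx=3, offset=11
L1[0] = 1
L2[1][3] = 32
paddr = 32 * 16 + 11 = 523

Answer: 523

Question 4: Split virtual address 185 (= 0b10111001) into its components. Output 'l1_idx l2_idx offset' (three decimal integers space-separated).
vaddr = 185 = 0b10111001
  top 2 bits -> l1_idx = 2
  next 2 bits -> l2_idx = 3
  bottom 4 bits -> offset = 9

Answer: 2 3 9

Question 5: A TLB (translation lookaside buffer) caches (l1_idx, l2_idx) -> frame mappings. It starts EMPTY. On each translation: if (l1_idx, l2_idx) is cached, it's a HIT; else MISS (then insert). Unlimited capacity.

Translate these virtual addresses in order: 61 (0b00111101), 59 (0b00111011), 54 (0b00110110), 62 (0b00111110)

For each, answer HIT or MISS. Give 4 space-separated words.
vaddr=61: (0,3) not in TLB -> MISS, insert
vaddr=59: (0,3) in TLB -> HIT
vaddr=54: (0,3) in TLB -> HIT
vaddr=62: (0,3) in TLB -> HIT

Answer: MISS HIT HIT HIT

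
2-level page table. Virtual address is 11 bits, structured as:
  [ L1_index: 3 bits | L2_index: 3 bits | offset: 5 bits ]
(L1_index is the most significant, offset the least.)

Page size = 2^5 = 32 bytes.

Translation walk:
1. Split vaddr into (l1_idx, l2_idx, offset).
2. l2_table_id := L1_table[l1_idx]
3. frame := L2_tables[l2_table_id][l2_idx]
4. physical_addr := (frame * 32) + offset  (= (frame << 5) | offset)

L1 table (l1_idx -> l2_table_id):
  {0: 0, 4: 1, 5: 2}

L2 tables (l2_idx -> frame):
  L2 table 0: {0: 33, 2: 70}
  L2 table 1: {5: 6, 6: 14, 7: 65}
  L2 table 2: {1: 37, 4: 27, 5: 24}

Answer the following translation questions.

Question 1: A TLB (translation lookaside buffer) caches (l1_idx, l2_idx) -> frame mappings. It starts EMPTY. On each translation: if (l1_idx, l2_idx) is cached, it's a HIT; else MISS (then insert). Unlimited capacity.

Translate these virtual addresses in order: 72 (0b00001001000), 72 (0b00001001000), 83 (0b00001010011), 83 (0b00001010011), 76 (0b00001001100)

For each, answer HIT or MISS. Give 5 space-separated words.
vaddr=72: (0,2) not in TLB -> MISS, insert
vaddr=72: (0,2) in TLB -> HIT
vaddr=83: (0,2) in TLB -> HIT
vaddr=83: (0,2) in TLB -> HIT
vaddr=76: (0,2) in TLB -> HIT

Answer: MISS HIT HIT HIT HIT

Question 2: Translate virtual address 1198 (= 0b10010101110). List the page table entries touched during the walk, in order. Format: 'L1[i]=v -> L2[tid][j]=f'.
vaddr = 1198 = 0b10010101110
Split: l1_idx=4, l2_idx=5, offset=14

Answer: L1[4]=1 -> L2[1][5]=6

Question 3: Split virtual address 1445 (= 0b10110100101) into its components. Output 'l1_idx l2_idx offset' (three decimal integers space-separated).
vaddr = 1445 = 0b10110100101
  top 3 bits -> l1_idx = 5
  next 3 bits -> l2_idx = 5
  bottom 5 bits -> offset = 5

Answer: 5 5 5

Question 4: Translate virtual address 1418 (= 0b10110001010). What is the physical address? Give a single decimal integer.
Answer: 874

Derivation:
vaddr = 1418 = 0b10110001010
Split: l1_idx=5, l2_idx=4, offset=10
L1[5] = 2
L2[2][4] = 27
paddr = 27 * 32 + 10 = 874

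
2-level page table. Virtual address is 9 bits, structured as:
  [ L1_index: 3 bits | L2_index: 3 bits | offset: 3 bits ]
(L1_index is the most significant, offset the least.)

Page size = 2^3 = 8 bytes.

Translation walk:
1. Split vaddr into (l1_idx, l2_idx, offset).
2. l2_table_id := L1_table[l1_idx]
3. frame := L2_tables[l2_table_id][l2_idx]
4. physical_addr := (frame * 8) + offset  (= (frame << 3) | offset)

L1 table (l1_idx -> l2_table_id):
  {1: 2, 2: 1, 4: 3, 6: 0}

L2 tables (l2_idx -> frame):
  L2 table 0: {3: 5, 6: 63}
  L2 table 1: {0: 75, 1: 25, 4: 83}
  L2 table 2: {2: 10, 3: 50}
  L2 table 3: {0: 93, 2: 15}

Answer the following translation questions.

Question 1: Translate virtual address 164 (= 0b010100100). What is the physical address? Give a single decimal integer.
Answer: 668

Derivation:
vaddr = 164 = 0b010100100
Split: l1_idx=2, l2_idx=4, offset=4
L1[2] = 1
L2[1][4] = 83
paddr = 83 * 8 + 4 = 668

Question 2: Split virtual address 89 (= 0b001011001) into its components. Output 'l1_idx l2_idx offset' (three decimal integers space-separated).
vaddr = 89 = 0b001011001
  top 3 bits -> l1_idx = 1
  next 3 bits -> l2_idx = 3
  bottom 3 bits -> offset = 1

Answer: 1 3 1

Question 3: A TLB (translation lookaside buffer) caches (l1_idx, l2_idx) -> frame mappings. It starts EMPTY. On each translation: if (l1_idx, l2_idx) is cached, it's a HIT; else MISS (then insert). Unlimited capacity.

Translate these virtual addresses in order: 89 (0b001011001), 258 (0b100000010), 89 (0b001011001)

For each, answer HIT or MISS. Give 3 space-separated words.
Answer: MISS MISS HIT

Derivation:
vaddr=89: (1,3) not in TLB -> MISS, insert
vaddr=258: (4,0) not in TLB -> MISS, insert
vaddr=89: (1,3) in TLB -> HIT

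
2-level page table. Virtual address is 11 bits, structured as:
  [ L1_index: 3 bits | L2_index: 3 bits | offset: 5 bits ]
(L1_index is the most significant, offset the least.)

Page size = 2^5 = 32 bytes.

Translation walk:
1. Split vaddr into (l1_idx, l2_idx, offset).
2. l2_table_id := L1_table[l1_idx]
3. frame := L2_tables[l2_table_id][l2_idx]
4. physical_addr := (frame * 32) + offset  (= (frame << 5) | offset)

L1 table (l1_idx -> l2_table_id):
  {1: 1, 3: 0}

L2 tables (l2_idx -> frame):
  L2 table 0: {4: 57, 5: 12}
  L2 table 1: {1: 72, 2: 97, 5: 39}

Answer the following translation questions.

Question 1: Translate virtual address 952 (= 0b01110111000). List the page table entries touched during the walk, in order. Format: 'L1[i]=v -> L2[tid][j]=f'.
vaddr = 952 = 0b01110111000
Split: l1_idx=3, l2_idx=5, offset=24

Answer: L1[3]=0 -> L2[0][5]=12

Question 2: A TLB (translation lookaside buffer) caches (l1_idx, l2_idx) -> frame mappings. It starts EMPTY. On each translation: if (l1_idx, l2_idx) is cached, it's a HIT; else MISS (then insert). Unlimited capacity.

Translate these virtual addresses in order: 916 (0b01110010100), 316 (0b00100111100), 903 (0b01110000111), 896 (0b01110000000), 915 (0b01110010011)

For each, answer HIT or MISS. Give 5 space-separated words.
vaddr=916: (3,4) not in TLB -> MISS, insert
vaddr=316: (1,1) not in TLB -> MISS, insert
vaddr=903: (3,4) in TLB -> HIT
vaddr=896: (3,4) in TLB -> HIT
vaddr=915: (3,4) in TLB -> HIT

Answer: MISS MISS HIT HIT HIT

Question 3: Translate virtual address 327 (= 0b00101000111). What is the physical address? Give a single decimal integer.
Answer: 3111

Derivation:
vaddr = 327 = 0b00101000111
Split: l1_idx=1, l2_idx=2, offset=7
L1[1] = 1
L2[1][2] = 97
paddr = 97 * 32 + 7 = 3111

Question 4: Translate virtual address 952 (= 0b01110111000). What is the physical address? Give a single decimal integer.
Answer: 408

Derivation:
vaddr = 952 = 0b01110111000
Split: l1_idx=3, l2_idx=5, offset=24
L1[3] = 0
L2[0][5] = 12
paddr = 12 * 32 + 24 = 408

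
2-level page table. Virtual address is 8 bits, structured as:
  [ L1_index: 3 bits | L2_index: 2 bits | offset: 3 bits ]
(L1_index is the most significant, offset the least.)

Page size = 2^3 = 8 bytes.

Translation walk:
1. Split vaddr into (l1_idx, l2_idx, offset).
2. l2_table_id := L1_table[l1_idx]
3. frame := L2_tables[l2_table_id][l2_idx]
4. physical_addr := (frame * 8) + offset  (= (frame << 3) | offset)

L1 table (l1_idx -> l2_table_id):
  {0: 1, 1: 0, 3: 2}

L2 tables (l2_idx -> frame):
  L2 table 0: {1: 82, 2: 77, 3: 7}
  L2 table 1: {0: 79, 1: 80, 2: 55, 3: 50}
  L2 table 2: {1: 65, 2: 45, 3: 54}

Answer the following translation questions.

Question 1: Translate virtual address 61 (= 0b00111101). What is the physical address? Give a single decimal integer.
vaddr = 61 = 0b00111101
Split: l1_idx=1, l2_idx=3, offset=5
L1[1] = 0
L2[0][3] = 7
paddr = 7 * 8 + 5 = 61

Answer: 61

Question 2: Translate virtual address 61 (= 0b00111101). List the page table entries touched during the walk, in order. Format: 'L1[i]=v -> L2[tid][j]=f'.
Answer: L1[1]=0 -> L2[0][3]=7

Derivation:
vaddr = 61 = 0b00111101
Split: l1_idx=1, l2_idx=3, offset=5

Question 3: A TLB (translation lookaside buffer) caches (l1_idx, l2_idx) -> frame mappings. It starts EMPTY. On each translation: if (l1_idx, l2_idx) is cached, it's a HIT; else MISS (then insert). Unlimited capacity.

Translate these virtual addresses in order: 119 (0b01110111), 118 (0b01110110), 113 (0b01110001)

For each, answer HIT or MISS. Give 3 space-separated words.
Answer: MISS HIT HIT

Derivation:
vaddr=119: (3,2) not in TLB -> MISS, insert
vaddr=118: (3,2) in TLB -> HIT
vaddr=113: (3,2) in TLB -> HIT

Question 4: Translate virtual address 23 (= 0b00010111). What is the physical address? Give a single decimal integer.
Answer: 447

Derivation:
vaddr = 23 = 0b00010111
Split: l1_idx=0, l2_idx=2, offset=7
L1[0] = 1
L2[1][2] = 55
paddr = 55 * 8 + 7 = 447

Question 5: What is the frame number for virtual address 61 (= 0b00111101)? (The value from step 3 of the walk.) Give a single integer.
Answer: 7

Derivation:
vaddr = 61: l1_idx=1, l2_idx=3
L1[1] = 0; L2[0][3] = 7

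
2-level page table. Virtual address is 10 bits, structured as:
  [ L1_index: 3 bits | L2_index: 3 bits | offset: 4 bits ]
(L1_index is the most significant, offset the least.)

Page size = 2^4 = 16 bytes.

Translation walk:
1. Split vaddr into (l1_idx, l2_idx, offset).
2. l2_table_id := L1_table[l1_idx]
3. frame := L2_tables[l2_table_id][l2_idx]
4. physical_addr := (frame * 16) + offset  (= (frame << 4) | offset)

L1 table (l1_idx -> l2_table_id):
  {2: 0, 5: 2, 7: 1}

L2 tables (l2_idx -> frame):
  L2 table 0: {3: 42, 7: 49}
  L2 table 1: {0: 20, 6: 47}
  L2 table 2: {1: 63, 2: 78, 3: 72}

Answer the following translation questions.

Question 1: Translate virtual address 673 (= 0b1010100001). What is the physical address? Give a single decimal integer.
vaddr = 673 = 0b1010100001
Split: l1_idx=5, l2_idx=2, offset=1
L1[5] = 2
L2[2][2] = 78
paddr = 78 * 16 + 1 = 1249

Answer: 1249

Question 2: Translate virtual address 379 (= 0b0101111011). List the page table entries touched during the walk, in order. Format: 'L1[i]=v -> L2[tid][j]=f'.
vaddr = 379 = 0b0101111011
Split: l1_idx=2, l2_idx=7, offset=11

Answer: L1[2]=0 -> L2[0][7]=49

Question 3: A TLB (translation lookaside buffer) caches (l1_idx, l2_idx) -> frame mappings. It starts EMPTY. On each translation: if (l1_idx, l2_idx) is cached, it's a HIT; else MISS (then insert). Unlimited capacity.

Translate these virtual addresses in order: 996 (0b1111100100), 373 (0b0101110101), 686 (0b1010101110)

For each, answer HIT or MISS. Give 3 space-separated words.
vaddr=996: (7,6) not in TLB -> MISS, insert
vaddr=373: (2,7) not in TLB -> MISS, insert
vaddr=686: (5,2) not in TLB -> MISS, insert

Answer: MISS MISS MISS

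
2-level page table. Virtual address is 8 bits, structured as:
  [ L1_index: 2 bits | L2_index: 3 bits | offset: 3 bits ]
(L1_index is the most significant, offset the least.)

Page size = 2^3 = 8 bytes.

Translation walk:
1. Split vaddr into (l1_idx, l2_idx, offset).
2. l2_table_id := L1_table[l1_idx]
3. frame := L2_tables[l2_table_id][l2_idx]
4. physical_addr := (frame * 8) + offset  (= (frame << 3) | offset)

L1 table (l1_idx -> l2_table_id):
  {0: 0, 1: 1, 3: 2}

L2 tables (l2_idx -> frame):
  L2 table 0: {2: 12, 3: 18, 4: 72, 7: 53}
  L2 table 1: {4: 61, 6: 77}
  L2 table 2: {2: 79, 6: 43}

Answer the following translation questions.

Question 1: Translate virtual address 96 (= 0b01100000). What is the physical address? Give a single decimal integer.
vaddr = 96 = 0b01100000
Split: l1_idx=1, l2_idx=4, offset=0
L1[1] = 1
L2[1][4] = 61
paddr = 61 * 8 + 0 = 488

Answer: 488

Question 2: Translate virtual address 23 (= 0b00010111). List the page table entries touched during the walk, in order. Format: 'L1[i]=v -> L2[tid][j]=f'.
Answer: L1[0]=0 -> L2[0][2]=12

Derivation:
vaddr = 23 = 0b00010111
Split: l1_idx=0, l2_idx=2, offset=7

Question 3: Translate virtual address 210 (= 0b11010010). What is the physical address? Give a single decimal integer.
vaddr = 210 = 0b11010010
Split: l1_idx=3, l2_idx=2, offset=2
L1[3] = 2
L2[2][2] = 79
paddr = 79 * 8 + 2 = 634

Answer: 634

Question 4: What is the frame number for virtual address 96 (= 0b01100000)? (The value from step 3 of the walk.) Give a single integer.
vaddr = 96: l1_idx=1, l2_idx=4
L1[1] = 1; L2[1][4] = 61

Answer: 61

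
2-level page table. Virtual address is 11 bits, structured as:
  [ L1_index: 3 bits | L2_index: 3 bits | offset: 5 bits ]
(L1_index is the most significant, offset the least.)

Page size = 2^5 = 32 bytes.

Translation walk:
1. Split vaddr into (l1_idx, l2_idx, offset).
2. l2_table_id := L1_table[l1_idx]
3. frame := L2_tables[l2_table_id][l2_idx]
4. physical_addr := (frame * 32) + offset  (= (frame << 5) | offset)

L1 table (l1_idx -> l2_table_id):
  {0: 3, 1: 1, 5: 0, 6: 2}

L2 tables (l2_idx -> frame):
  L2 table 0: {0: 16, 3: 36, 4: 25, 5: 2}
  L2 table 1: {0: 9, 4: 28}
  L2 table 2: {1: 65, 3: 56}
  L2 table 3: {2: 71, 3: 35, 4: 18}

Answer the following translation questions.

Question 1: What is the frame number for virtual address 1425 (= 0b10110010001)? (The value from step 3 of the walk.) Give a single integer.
Answer: 25

Derivation:
vaddr = 1425: l1_idx=5, l2_idx=4
L1[5] = 0; L2[0][4] = 25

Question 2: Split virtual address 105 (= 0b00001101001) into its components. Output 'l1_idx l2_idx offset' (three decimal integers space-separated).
Answer: 0 3 9

Derivation:
vaddr = 105 = 0b00001101001
  top 3 bits -> l1_idx = 0
  next 3 bits -> l2_idx = 3
  bottom 5 bits -> offset = 9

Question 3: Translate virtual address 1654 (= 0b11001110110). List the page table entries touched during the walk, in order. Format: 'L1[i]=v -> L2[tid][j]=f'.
Answer: L1[6]=2 -> L2[2][3]=56

Derivation:
vaddr = 1654 = 0b11001110110
Split: l1_idx=6, l2_idx=3, offset=22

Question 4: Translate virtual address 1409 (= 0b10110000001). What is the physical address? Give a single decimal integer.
Answer: 801

Derivation:
vaddr = 1409 = 0b10110000001
Split: l1_idx=5, l2_idx=4, offset=1
L1[5] = 0
L2[0][4] = 25
paddr = 25 * 32 + 1 = 801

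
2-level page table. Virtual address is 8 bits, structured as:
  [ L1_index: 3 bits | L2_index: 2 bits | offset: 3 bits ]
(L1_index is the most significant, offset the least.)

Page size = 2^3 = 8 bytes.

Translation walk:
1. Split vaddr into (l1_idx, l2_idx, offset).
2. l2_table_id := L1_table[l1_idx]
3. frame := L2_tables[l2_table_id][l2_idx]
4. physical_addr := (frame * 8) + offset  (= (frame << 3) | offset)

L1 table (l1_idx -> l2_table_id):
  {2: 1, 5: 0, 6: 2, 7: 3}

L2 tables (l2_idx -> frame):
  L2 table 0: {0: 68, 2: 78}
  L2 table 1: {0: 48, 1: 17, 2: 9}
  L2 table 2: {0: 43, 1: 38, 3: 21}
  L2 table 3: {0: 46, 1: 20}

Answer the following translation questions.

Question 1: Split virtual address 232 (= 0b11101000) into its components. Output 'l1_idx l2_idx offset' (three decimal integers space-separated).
vaddr = 232 = 0b11101000
  top 3 bits -> l1_idx = 7
  next 2 bits -> l2_idx = 1
  bottom 3 bits -> offset = 0

Answer: 7 1 0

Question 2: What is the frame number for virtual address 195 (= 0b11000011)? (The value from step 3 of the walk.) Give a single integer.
Answer: 43

Derivation:
vaddr = 195: l1_idx=6, l2_idx=0
L1[6] = 2; L2[2][0] = 43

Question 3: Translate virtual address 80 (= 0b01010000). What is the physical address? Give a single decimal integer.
vaddr = 80 = 0b01010000
Split: l1_idx=2, l2_idx=2, offset=0
L1[2] = 1
L2[1][2] = 9
paddr = 9 * 8 + 0 = 72

Answer: 72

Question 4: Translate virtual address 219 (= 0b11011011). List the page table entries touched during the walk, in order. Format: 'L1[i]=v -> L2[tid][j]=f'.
Answer: L1[6]=2 -> L2[2][3]=21

Derivation:
vaddr = 219 = 0b11011011
Split: l1_idx=6, l2_idx=3, offset=3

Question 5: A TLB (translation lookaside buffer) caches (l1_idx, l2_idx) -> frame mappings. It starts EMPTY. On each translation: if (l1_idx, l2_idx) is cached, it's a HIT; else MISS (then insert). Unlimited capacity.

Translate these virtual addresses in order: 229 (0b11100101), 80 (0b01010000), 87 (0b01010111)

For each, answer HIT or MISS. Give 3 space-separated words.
Answer: MISS MISS HIT

Derivation:
vaddr=229: (7,0) not in TLB -> MISS, insert
vaddr=80: (2,2) not in TLB -> MISS, insert
vaddr=87: (2,2) in TLB -> HIT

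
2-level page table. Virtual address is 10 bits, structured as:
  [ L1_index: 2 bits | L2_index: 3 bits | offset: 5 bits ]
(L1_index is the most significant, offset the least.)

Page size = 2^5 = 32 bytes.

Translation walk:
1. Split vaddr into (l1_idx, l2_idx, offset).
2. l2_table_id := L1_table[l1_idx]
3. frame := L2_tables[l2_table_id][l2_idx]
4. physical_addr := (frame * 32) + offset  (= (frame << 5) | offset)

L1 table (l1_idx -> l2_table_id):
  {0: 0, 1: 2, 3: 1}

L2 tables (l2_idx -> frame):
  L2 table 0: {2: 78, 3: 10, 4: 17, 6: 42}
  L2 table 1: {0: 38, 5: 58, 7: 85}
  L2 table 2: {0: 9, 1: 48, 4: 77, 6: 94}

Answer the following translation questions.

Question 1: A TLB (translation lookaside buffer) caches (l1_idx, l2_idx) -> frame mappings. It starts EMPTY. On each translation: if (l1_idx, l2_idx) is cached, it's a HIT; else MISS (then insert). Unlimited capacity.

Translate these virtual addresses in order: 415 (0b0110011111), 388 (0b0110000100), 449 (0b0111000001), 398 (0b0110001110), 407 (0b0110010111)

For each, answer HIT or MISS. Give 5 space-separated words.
Answer: MISS HIT MISS HIT HIT

Derivation:
vaddr=415: (1,4) not in TLB -> MISS, insert
vaddr=388: (1,4) in TLB -> HIT
vaddr=449: (1,6) not in TLB -> MISS, insert
vaddr=398: (1,4) in TLB -> HIT
vaddr=407: (1,4) in TLB -> HIT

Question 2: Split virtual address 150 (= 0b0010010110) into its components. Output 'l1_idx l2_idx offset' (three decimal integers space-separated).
vaddr = 150 = 0b0010010110
  top 2 bits -> l1_idx = 0
  next 3 bits -> l2_idx = 4
  bottom 5 bits -> offset = 22

Answer: 0 4 22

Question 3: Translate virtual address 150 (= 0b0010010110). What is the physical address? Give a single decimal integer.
vaddr = 150 = 0b0010010110
Split: l1_idx=0, l2_idx=4, offset=22
L1[0] = 0
L2[0][4] = 17
paddr = 17 * 32 + 22 = 566

Answer: 566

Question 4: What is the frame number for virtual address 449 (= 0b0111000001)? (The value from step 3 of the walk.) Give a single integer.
vaddr = 449: l1_idx=1, l2_idx=6
L1[1] = 2; L2[2][6] = 94

Answer: 94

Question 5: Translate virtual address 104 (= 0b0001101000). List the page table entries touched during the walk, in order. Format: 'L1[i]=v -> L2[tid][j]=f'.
Answer: L1[0]=0 -> L2[0][3]=10

Derivation:
vaddr = 104 = 0b0001101000
Split: l1_idx=0, l2_idx=3, offset=8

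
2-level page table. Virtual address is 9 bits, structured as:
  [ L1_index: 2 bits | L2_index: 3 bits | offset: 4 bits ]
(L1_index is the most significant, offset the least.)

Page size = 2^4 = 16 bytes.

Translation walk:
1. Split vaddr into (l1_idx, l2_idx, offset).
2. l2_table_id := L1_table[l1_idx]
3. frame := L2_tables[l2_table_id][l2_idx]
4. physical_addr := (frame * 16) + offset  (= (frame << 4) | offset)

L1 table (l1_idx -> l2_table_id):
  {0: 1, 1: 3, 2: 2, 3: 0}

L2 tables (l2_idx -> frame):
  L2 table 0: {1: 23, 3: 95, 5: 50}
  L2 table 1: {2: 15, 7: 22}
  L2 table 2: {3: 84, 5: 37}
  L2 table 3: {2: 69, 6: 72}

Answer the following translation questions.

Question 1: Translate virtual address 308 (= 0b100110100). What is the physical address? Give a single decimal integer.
Answer: 1348

Derivation:
vaddr = 308 = 0b100110100
Split: l1_idx=2, l2_idx=3, offset=4
L1[2] = 2
L2[2][3] = 84
paddr = 84 * 16 + 4 = 1348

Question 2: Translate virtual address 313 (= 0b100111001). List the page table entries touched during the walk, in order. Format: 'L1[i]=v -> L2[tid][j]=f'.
vaddr = 313 = 0b100111001
Split: l1_idx=2, l2_idx=3, offset=9

Answer: L1[2]=2 -> L2[2][3]=84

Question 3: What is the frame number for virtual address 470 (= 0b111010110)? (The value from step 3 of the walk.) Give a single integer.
Answer: 50

Derivation:
vaddr = 470: l1_idx=3, l2_idx=5
L1[3] = 0; L2[0][5] = 50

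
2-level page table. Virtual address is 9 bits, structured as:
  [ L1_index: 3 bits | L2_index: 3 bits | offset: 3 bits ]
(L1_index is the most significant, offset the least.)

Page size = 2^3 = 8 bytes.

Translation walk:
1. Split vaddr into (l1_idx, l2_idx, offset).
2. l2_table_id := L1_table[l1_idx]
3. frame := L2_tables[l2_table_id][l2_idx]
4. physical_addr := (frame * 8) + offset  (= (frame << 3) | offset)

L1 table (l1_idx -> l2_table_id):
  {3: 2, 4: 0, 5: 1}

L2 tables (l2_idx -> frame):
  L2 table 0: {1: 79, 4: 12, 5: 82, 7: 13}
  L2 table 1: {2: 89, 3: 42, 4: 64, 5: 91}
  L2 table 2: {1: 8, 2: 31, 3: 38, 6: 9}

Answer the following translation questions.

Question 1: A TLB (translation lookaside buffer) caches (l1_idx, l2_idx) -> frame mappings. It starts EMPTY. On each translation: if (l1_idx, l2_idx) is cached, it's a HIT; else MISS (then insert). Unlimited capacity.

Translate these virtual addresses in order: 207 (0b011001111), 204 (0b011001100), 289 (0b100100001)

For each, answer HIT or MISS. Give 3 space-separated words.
vaddr=207: (3,1) not in TLB -> MISS, insert
vaddr=204: (3,1) in TLB -> HIT
vaddr=289: (4,4) not in TLB -> MISS, insert

Answer: MISS HIT MISS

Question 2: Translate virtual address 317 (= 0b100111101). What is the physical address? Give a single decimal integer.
vaddr = 317 = 0b100111101
Split: l1_idx=4, l2_idx=7, offset=5
L1[4] = 0
L2[0][7] = 13
paddr = 13 * 8 + 5 = 109

Answer: 109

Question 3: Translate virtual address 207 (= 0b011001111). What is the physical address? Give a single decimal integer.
vaddr = 207 = 0b011001111
Split: l1_idx=3, l2_idx=1, offset=7
L1[3] = 2
L2[2][1] = 8
paddr = 8 * 8 + 7 = 71

Answer: 71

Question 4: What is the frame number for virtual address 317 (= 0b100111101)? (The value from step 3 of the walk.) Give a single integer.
Answer: 13

Derivation:
vaddr = 317: l1_idx=4, l2_idx=7
L1[4] = 0; L2[0][7] = 13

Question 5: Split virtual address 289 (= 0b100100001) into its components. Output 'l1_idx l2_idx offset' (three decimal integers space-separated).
Answer: 4 4 1

Derivation:
vaddr = 289 = 0b100100001
  top 3 bits -> l1_idx = 4
  next 3 bits -> l2_idx = 4
  bottom 3 bits -> offset = 1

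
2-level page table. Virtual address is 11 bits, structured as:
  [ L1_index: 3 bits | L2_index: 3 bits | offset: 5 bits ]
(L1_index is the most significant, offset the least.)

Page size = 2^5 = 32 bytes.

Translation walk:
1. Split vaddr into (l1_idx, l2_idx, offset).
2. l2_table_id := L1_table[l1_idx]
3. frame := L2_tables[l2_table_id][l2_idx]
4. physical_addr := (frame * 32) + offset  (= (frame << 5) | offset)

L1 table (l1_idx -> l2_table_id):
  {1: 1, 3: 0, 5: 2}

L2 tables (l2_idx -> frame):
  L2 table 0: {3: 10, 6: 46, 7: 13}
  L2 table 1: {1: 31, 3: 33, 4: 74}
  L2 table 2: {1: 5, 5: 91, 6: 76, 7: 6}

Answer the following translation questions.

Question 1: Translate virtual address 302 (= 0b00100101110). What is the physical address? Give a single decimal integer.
Answer: 1006

Derivation:
vaddr = 302 = 0b00100101110
Split: l1_idx=1, l2_idx=1, offset=14
L1[1] = 1
L2[1][1] = 31
paddr = 31 * 32 + 14 = 1006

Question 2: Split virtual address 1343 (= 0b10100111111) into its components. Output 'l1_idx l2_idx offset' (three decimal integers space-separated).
vaddr = 1343 = 0b10100111111
  top 3 bits -> l1_idx = 5
  next 3 bits -> l2_idx = 1
  bottom 5 bits -> offset = 31

Answer: 5 1 31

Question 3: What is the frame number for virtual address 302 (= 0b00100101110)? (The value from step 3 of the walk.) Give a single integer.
Answer: 31

Derivation:
vaddr = 302: l1_idx=1, l2_idx=1
L1[1] = 1; L2[1][1] = 31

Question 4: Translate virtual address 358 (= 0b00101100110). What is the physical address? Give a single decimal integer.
Answer: 1062

Derivation:
vaddr = 358 = 0b00101100110
Split: l1_idx=1, l2_idx=3, offset=6
L1[1] = 1
L2[1][3] = 33
paddr = 33 * 32 + 6 = 1062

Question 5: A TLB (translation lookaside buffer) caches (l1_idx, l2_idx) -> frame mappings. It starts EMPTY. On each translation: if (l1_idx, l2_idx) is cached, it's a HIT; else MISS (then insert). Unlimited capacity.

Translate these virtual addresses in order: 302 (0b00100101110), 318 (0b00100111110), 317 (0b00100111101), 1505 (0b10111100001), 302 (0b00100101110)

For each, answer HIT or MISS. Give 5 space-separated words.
Answer: MISS HIT HIT MISS HIT

Derivation:
vaddr=302: (1,1) not in TLB -> MISS, insert
vaddr=318: (1,1) in TLB -> HIT
vaddr=317: (1,1) in TLB -> HIT
vaddr=1505: (5,7) not in TLB -> MISS, insert
vaddr=302: (1,1) in TLB -> HIT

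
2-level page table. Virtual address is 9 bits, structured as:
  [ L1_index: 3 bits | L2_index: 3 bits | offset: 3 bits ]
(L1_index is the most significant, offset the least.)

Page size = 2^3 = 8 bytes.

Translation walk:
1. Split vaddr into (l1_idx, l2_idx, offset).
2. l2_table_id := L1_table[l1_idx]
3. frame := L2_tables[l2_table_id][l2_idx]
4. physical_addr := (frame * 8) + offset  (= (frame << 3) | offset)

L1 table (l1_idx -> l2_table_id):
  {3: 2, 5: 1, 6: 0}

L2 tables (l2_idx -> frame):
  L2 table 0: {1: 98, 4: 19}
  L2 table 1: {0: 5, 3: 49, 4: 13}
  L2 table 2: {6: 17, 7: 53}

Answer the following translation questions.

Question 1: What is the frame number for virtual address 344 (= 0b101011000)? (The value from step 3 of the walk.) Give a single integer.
vaddr = 344: l1_idx=5, l2_idx=3
L1[5] = 1; L2[1][3] = 49

Answer: 49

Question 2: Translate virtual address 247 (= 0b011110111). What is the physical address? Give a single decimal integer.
vaddr = 247 = 0b011110111
Split: l1_idx=3, l2_idx=6, offset=7
L1[3] = 2
L2[2][6] = 17
paddr = 17 * 8 + 7 = 143

Answer: 143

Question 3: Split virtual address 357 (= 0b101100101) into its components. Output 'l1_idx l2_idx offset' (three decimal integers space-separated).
Answer: 5 4 5

Derivation:
vaddr = 357 = 0b101100101
  top 3 bits -> l1_idx = 5
  next 3 bits -> l2_idx = 4
  bottom 3 bits -> offset = 5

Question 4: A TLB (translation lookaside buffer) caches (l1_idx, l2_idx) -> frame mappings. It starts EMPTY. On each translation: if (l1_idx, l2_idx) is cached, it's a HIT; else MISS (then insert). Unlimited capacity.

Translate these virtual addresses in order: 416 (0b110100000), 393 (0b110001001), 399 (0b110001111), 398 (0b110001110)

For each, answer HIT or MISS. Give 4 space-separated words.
Answer: MISS MISS HIT HIT

Derivation:
vaddr=416: (6,4) not in TLB -> MISS, insert
vaddr=393: (6,1) not in TLB -> MISS, insert
vaddr=399: (6,1) in TLB -> HIT
vaddr=398: (6,1) in TLB -> HIT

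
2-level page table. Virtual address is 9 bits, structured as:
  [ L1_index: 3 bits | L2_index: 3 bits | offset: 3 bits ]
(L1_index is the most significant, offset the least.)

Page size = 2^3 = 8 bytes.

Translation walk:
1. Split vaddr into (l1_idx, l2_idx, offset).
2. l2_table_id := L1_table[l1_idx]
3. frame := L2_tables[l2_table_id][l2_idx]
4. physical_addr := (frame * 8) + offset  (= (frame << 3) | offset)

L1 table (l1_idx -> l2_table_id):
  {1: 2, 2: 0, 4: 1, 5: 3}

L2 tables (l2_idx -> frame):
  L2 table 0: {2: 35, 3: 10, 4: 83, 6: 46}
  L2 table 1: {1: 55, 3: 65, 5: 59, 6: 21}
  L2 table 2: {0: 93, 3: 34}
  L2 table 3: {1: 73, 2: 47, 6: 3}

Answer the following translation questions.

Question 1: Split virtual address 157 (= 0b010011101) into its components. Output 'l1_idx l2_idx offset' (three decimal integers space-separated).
Answer: 2 3 5

Derivation:
vaddr = 157 = 0b010011101
  top 3 bits -> l1_idx = 2
  next 3 bits -> l2_idx = 3
  bottom 3 bits -> offset = 5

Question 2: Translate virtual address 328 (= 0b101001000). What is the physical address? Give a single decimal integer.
vaddr = 328 = 0b101001000
Split: l1_idx=5, l2_idx=1, offset=0
L1[5] = 3
L2[3][1] = 73
paddr = 73 * 8 + 0 = 584

Answer: 584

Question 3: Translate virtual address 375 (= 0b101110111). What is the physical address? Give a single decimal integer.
vaddr = 375 = 0b101110111
Split: l1_idx=5, l2_idx=6, offset=7
L1[5] = 3
L2[3][6] = 3
paddr = 3 * 8 + 7 = 31

Answer: 31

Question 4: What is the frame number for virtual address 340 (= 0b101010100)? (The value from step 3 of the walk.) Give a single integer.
Answer: 47

Derivation:
vaddr = 340: l1_idx=5, l2_idx=2
L1[5] = 3; L2[3][2] = 47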